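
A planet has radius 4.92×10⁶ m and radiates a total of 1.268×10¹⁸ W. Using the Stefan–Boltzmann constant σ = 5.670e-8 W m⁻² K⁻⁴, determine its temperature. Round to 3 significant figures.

T ≈ 521 K

Surface area A = 4πR² = 4π(4.92×10⁶ m)² = 3.04187×10¹⁴ m².
P = σAT⁴ ⇒ T = (P/(σA))^(1/4) = (1.268×10¹⁸/(5.670×10⁻⁸×3.04187×10¹⁴))^(1/4) = 521 K.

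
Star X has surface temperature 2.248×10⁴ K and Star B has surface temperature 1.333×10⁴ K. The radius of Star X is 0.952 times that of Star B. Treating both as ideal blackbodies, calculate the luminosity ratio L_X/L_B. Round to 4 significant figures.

L_X/L_B ≈ 7.331

L ∝ R²T⁴, so L_X/L_B = (R_X/R_B)²(T_X/T_B)⁴ = (0.952)² × (2.248×10⁴/1.333×10⁴)⁴ = 0.906304 × 8.08844 = 7.331.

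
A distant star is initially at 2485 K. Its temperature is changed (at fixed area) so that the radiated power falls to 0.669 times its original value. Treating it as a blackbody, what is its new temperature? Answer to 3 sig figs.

T₂ ≈ 2.25×10³ K

P ∝ T⁴, so T₂/T₁ = (P₂/P₁)^(1/4) = (0.669)^(1/4) = 0.904392.
T₂ = 2485 × 0.904392 = 2.25×10³ K.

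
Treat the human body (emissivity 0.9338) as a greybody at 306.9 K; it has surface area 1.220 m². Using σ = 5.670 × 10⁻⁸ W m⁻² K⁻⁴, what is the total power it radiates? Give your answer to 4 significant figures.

Area A = 1.220 m².
P = εσAT⁴ = 0.9338 × 5.670×10⁻⁸ × 1.220 × (306.9)⁴ = 573.0 W.

P ≈ 573.0 W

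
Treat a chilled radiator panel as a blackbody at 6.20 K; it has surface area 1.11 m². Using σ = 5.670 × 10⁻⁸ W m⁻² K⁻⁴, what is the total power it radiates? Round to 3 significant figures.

Area A = 1.11 m².
P = σAT⁴ = 5.670×10⁻⁸ × 1.11 × (6.20)⁴ = 9.30×10⁻⁵ W.

P ≈ 9.30×10⁻⁵ W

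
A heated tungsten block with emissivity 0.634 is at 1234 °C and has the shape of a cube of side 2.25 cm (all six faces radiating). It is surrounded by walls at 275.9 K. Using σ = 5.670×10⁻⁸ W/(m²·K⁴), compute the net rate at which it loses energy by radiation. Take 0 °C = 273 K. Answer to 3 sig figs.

Net loss ≈ 563 W

T = 1234 °C + 273 = 1507 K.
Area A = 6s² = 6×(0.0225 m)² = 3.0375×10⁻³ m².
Net radiated power P_net = εσA(T⁴ − T₀⁴) = 0.634×5.670×10⁻⁸×3.0375×10⁻³×(1507⁴ − 275.9⁴).
T⁴ − T₀⁴ = 5.15766×10¹² − 5.79438×10⁹ = 5.15187×10¹² K⁴, so P_net = 563 W.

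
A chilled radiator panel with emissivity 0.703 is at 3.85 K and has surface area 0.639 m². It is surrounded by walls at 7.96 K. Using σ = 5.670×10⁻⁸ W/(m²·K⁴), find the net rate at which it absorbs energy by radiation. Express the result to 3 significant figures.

Net gain ≈ 9.67×10⁻⁵ W

Area A = 0.639 m².
Net radiated power P_net = εσA(T⁴ − T₀⁴) = 0.703×5.670×10⁻⁸×0.639×(3.85⁴ − 7.96⁴).
T⁴ − T₀⁴ = 219.707 − 4014.69 = -3794.98 K⁴, so P_net = -9.67×10⁻⁵ W — negative, meaning a net gain of 9.67×10⁻⁵ W.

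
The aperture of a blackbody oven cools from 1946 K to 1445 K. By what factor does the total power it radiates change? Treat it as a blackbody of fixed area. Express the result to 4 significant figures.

P ∝ T⁴, so P₂/P₁ = (T₂/T₁)⁴ = (1445/1946)⁴ = (0.742549)⁴ = 0.3040.

P₂/P₁ ≈ 0.3040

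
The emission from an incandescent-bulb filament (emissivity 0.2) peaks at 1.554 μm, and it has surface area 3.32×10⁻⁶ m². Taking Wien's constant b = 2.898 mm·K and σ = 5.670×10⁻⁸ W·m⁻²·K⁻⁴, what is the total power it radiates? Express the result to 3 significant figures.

P ≈ 0.455 W

Wien's law: T = b/λ_max = 2.898×10⁻³/1.554×10⁻⁶ = 1864.86 K.
Area A = 3.32×10⁻⁶ m².
Then P = εσAT⁴ = 0.2×5.670×10⁻⁸×3.32×10⁻⁶×(1864.86)⁴ = 0.455 W.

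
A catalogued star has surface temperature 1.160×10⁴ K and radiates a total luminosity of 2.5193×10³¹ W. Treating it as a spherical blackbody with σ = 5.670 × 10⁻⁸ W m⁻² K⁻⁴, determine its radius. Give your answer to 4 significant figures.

R ≈ 4.419×10¹⁰ m

L = 4πR²σT⁴ ⇒ R = √(L/(4πσT⁴)).
σT⁴ = 1.02663×10⁹ W/m², so R = √(2.5193×10³¹/(4π×1.02663×10⁹)) = 4.419×10¹⁰ m.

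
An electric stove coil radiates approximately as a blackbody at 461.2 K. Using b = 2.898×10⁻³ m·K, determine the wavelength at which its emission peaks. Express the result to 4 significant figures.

λ_max ≈ 6.284 μm

Wien's displacement law: λ_max = b/T = (2.898×10⁻³ m·K)/(461.2 K) = 6.2836×10⁻⁶ m.
That is 6.284 μm, in the infrared range.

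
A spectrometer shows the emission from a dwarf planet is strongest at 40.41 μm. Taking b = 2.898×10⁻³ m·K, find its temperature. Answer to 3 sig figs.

T ≈ 71.7 K

Wien's law gives T = b/λ_max = (2.898×10⁻³ m·K)/(4.041×10⁻⁵ m) = 71.7 K.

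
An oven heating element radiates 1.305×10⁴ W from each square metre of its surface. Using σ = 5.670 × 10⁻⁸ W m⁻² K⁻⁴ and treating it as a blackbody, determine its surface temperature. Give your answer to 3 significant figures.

I = σT⁴, so T = (I/σ)^(1/4) = (1.305×10⁴/(5.670×10⁻⁸))^(1/4) = 693 K.

T ≈ 693 K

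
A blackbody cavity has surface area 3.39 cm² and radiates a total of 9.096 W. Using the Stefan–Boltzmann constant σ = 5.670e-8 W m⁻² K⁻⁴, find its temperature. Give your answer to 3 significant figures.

T ≈ 829 K

Area A = 3.39 cm² = 3.39×10⁻⁴ m².
P = σAT⁴ ⇒ T = (P/(σA))^(1/4) = (9.096/(5.670×10⁻⁸×3.39×10⁻⁴))^(1/4) = 829 K.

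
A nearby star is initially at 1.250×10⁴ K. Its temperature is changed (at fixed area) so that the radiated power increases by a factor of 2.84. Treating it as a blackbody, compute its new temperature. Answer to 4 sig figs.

P ∝ T⁴, so T₂/T₁ = (P₂/P₁)^(1/4) = (2.84)^(1/4) = 1.29816.
T₂ = 1.250×10⁴ × 1.29816 = 1.623×10⁴ K.

T₂ ≈ 1.623×10⁴ K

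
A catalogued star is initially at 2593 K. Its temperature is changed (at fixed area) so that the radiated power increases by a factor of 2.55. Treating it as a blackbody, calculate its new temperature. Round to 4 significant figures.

T₂ ≈ 3277 K

P ∝ T⁴, so T₂/T₁ = (P₂/P₁)^(1/4) = (2.55)^(1/4) = 1.26367.
T₂ = 2593 × 1.26367 = 3277 K.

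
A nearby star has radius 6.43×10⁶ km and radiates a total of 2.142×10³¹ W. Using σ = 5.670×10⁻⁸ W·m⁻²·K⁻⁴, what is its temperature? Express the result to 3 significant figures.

Surface area A = 4πR² = 4π(6.43×10⁹ m)² = 5.19555×10²⁰ m².
P = σAT⁴ ⇒ T = (P/(σA))^(1/4) = (2.142×10³¹/(5.670×10⁻⁸×5.19555×10²⁰))^(1/4) = 2.92×10⁴ K.

T ≈ 2.92×10⁴ K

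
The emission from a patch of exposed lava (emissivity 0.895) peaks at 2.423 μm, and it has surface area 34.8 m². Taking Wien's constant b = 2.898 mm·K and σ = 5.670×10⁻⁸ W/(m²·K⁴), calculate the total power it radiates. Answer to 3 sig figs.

P ≈ 3.61×10⁶ W

Wien's law: T = b/λ_max = 2.898×10⁻³/2.423×10⁻⁶ = 1196.04 K.
Area A = 34.8 m².
Then P = εσAT⁴ = 0.895×5.670×10⁻⁸×34.8×(1196.04)⁴ = 3.61×10⁶ W.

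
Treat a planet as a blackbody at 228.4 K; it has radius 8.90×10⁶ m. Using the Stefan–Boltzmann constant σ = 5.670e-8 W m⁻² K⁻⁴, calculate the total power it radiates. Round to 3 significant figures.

Surface area A = 4πR² = 4π(8.90×10⁶ m)² = 9.95382×10¹⁴ m².
P = σAT⁴ = 5.670×10⁻⁸ × 9.95382×10¹⁴ × (228.4)⁴ = 1.54×10¹⁷ W.

P ≈ 1.54×10¹⁷ W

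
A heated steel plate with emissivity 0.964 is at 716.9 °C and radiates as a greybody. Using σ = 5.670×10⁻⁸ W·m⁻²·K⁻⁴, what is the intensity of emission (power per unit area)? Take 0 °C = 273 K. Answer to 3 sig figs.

I ≈ 5.25×10⁴ W/m²

T = 716.9 °C + 273 = 989.9 K.
Stefan–Boltzmann: I = εσT⁴ = 0.964 × 5.670×10⁻⁸ × (989.9)⁴ = 5.25×10⁴ W/m².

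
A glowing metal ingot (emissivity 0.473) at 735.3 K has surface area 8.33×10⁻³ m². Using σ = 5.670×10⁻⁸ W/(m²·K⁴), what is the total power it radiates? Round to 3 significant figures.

Area A = 8.33×10⁻³ m².
P = εσAT⁴ = 0.473 × 5.670×10⁻⁸ × 8.33×10⁻³ × (735.3)⁴ = 65.3 W.

P ≈ 65.3 W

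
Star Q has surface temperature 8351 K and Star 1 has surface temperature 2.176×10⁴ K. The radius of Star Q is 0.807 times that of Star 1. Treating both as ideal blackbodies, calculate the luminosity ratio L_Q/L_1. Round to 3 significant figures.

L ∝ R²T⁴, so L_Q/L_1 = (R_Q/R_1)²(T_Q/T_1)⁴ = (0.807)² × (8351/2.176×10⁴)⁴ = 0.651249 × 0.0216929 = 0.0141.

L_Q/L_1 ≈ 0.0141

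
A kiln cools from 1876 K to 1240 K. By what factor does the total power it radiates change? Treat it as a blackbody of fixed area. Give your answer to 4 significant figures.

P₂/P₁ ≈ 0.1909

P ∝ T⁴, so P₂/P₁ = (T₂/T₁)⁴ = (1240/1876)⁴ = (0.660981)⁴ = 0.1909.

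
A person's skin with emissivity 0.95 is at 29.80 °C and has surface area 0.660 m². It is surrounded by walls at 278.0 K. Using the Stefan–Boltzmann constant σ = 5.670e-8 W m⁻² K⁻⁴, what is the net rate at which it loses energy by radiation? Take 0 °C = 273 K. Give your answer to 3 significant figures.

T = 29.80 °C + 273 = 302.80 K.
Area A = 0.660 m².
Net radiated power P_net = εσA(T⁴ − T₀⁴) = 0.95×5.670×10⁻⁸×0.660×(302.80⁴ − 278.0⁴).
T⁴ − T₀⁴ = 8.40666×10⁹ − 5.97282×10⁹ = 2.43384×10⁹ K⁴, so P_net = 86.5 W.

Net loss ≈ 86.5 W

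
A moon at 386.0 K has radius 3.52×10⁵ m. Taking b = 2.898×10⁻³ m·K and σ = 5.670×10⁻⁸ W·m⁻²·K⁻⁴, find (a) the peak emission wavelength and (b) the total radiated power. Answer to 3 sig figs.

λ_max ≈ 7.51 μm; P ≈ 1.96×10¹⁵ W

(a) λ_max = b/T = 2.898×10⁻³/386.0 = 7.508×10⁻⁶ m = 7.51 μm.
Surface area A = 4πR² = 4π(3.52×10⁵ m)² = 1.55702×10¹² m².
(b) P = σAT⁴ = 5.670×10⁻⁸×1.55702×10¹²×(386.0)⁴ = 1.96×10¹⁵ W.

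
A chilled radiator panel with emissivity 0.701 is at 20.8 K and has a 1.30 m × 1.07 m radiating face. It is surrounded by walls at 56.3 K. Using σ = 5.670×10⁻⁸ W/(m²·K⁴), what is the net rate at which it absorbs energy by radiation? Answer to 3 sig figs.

Area A = 1.30 × 1.07 = 1.391 m².
Net radiated power P_net = εσA(T⁴ − T₀⁴) = 0.701×5.670×10⁻⁸×1.391×(20.8⁴ − 56.3⁴).
T⁴ − T₀⁴ = 1.87177×10⁵ − 1.00469×10⁷ = -9.85972×10⁶ K⁴, so P_net = -0.545 W — negative, meaning a net gain of 0.545 W.

Net gain ≈ 0.545 W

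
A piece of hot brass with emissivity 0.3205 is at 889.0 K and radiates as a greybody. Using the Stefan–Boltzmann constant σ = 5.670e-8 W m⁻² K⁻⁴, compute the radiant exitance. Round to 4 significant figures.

I ≈ 1.135×10⁴ W/m²

Stefan–Boltzmann: I = εσT⁴ = 0.3205 × 5.670×10⁻⁸ × (889.0)⁴ = 1.135×10⁴ W/m².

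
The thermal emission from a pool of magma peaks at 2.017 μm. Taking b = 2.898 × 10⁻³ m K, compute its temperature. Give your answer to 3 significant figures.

Wien's law gives T = b/λ_max = (2.898×10⁻³ m·K)/(2.017×10⁻⁶ m) = 1.44×10³ K.

T ≈ 1.44×10³ K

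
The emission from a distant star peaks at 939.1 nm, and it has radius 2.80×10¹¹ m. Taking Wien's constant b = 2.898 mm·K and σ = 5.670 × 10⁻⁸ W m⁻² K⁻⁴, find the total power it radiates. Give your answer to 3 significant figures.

P ≈ 5.07×10³⁰ W

Wien's law: T = b/λ_max = 2.898×10⁻³/9.391×10⁻⁷ = 3085.93 K.
Surface area A = 4πR² = 4π(2.80×10¹¹ m)² = 9.85203×10²³ m².
Then P = σAT⁴ = 5.670×10⁻⁸×9.85203×10²³×(3085.93)⁴ = 5.07×10³⁰ W.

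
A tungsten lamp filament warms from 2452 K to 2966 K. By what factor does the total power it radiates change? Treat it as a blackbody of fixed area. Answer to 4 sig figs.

P ∝ T⁴, so P₂/P₁ = (T₂/T₁)⁴ = (2966/2452)⁴ = (1.20962)⁴ = 2.141.

P₂/P₁ ≈ 2.141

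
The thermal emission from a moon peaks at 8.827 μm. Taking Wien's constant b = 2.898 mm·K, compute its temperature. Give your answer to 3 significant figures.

Wien's law gives T = b/λ_max = (2.898×10⁻³ m·K)/(8.827×10⁻⁶ m) = 328 K.

T ≈ 328 K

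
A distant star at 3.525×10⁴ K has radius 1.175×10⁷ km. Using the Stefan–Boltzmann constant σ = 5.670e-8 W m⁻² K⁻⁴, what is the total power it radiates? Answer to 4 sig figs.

P ≈ 1.519×10³² W

Surface area A = 4πR² = 4π(1.175×10¹⁰ m)² = 1.73494×10²¹ m².
P = σAT⁴ = 5.670×10⁻⁸ × 1.73494×10²¹ × (3.525×10⁴)⁴ = 1.519×10³² W.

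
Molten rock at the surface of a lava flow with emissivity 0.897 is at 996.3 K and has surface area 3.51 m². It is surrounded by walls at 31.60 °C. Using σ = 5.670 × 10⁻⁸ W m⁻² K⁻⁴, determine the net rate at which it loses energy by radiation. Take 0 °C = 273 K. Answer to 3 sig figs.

Surroundings: T = 31.60 °C + 273 = 304.60 K.
Area A = 3.51 m².
Net radiated power P_net = εσA(T⁴ − T₀⁴) = 0.897×5.670×10⁻⁸×3.51×(996.3⁴ − 304.60⁴).
T⁴ − T₀⁴ = 9.85282×10¹¹ − 8.60834×10⁹ = 9.76674×10¹¹ K⁴, so P_net = 1.74×10⁵ W.

Net loss ≈ 1.74×10⁵ W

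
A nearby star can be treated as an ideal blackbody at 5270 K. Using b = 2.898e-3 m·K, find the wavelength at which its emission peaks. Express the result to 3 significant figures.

Wien's displacement law: λ_max = b/T = (2.898×10⁻³ m·K)/(5270 K) = 5.499×10⁻⁷ m.
That is 550 nm, in the visible range.

λ_max ≈ 550 nm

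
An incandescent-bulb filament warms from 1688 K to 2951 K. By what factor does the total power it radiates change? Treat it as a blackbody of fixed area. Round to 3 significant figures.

P ∝ T⁴, so P₂/P₁ = (T₂/T₁)⁴ = (2951/1688)⁴ = (1.74822)⁴ = 9.34.

P₂/P₁ ≈ 9.34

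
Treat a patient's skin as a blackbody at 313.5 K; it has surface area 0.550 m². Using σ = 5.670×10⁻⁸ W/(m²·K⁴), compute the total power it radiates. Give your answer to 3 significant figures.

P ≈ 301 W

Area A = 0.550 m².
P = σAT⁴ = 5.670×10⁻⁸ × 0.550 × (313.5)⁴ = 301 W.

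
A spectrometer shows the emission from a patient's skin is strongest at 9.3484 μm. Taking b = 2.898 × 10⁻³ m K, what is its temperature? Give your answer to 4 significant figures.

Wien's law gives T = b/λ_max = (2.898×10⁻³ m·K)/(9.3484×10⁻⁶ m) = 310.0 K.

T ≈ 310.0 K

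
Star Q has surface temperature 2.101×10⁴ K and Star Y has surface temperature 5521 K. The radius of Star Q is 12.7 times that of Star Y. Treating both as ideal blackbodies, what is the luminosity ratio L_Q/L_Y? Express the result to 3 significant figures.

L ∝ R²T⁴, so L_Q/L_Y = (R_Q/R_Y)²(T_Q/T_Y)⁴ = (12.7)² × (2.101×10⁴/5521)⁴ = 161.29 × 209.717 = 3.38×10⁴.

L_Q/L_Y ≈ 3.38×10⁴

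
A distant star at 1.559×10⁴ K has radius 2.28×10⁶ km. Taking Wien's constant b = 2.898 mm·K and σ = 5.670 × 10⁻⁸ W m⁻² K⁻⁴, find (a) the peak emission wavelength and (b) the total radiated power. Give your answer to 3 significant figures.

λ_max ≈ 186 nm; P ≈ 2.19×10²⁹ W

(a) λ_max = b/T = 2.898×10⁻³/1.559×10⁴ = 1.859×10⁻⁷ m = 186 nm.
Surface area A = 4πR² = 4π(2.28×10⁹ m)² = 6.53250×10¹⁹ m².
(b) P = σAT⁴ = 5.670×10⁻⁸×6.53250×10¹⁹×(1.559×10⁴)⁴ = 2.19×10²⁹ W.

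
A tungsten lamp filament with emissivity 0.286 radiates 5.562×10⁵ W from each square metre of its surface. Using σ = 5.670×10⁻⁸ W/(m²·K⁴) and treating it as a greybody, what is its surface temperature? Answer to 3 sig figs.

I = εσT⁴, so T = (I/εσ)^(1/4) = (5.562×10⁵/(0.286×5.670×10⁻⁸))^(1/4) = 2.42×10³ K.

T ≈ 2.42×10³ K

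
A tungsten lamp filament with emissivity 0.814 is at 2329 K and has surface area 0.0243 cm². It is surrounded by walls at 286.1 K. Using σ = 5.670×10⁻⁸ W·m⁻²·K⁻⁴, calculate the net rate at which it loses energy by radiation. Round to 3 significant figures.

Area A = 0.0243 cm² = 2.43×10⁻⁶ m².
Net radiated power P_net = εσA(T⁴ − T₀⁴) = 0.814×5.670×10⁻⁸×2.43×10⁻⁶×(2329⁴ − 286.1⁴).
T⁴ − T₀⁴ = 2.94224×10¹³ − 6.69995×10⁹ = 2.94157×10¹³ K⁴, so P_net = 3.30 W.

Net loss ≈ 3.30 W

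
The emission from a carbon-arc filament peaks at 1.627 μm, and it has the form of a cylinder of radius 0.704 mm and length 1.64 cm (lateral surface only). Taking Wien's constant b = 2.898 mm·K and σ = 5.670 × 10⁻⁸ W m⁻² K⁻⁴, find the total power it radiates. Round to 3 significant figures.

Wien's law: T = b/λ_max = 2.898×10⁻³/1.627×10⁻⁶ = 1781.19 K.
Lateral area A = 2πrL = 2π×7.04×10⁻⁴×0.0164 = 7.25431×10⁻⁵ m².
Then P = σAT⁴ = 5.670×10⁻⁸×7.25431×10⁻⁵×(1781.19)⁴ = 41.4 W.

P ≈ 41.4 W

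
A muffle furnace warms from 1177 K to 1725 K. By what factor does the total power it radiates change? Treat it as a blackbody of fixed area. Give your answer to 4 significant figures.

P₂/P₁ ≈ 4.614

P ∝ T⁴, so P₂/P₁ = (T₂/T₁)⁴ = (1725/1177)⁴ = (1.46559)⁴ = 4.614.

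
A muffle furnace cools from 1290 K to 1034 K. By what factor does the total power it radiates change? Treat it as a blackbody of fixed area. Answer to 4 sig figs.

P₂/P₁ ≈ 0.4128

P ∝ T⁴, so P₂/P₁ = (T₂/T₁)⁴ = (1034/1290)⁴ = (0.801550)⁴ = 0.4128.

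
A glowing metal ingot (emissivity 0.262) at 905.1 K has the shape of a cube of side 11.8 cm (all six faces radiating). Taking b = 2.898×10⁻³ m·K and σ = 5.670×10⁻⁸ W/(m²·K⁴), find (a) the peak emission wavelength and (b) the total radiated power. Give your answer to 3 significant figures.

(a) λ_max = b/T = 2.898×10⁻³/905.1 = 3.202×10⁻⁶ m = 3.20 μm.
Area A = 6s² = 6×(0.118 m)² = 0.083544 m².
(b) P = εσAT⁴ = 0.262×5.670×10⁻⁸×0.083544×(905.1)⁴ = 833 W.

λ_max ≈ 3.20 μm; P ≈ 833 W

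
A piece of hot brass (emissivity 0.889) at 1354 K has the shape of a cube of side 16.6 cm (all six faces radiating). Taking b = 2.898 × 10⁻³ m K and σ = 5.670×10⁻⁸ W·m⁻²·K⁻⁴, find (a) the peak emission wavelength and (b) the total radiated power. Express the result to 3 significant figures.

(a) λ_max = b/T = 2.898×10⁻³/1354 = 2.140×10⁻⁶ m = 2.14 μm.
Area A = 6s² = 6×(0.166 m)² = 0.165336 m².
(b) P = εσAT⁴ = 0.889×5.670×10⁻⁸×0.165336×(1354)⁴ = 2.80×10⁴ W.

λ_max ≈ 2.14 μm; P ≈ 2.80×10⁴ W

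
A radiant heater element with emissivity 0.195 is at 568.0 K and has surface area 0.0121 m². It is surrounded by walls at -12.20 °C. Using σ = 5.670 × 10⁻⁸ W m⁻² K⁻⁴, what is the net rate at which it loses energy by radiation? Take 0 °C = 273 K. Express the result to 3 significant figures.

Net loss ≈ 13.3 W

Surroundings: T = -12.20 °C + 273 = 260.80 K.
Area A = 0.0121 m².
Net radiated power P_net = εσA(T⁴ − T₀⁴) = 0.195×5.670×10⁻⁸×0.0121×(568.0⁴ − 260.80⁴).
T⁴ − T₀⁴ = 1.04086×10¹¹ − 4.62626×10⁹ = 9.94597×10¹⁰ K⁴, so P_net = 13.3 W.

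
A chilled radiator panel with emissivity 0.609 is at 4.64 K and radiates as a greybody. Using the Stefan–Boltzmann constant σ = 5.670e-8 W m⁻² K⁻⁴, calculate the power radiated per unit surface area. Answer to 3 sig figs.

Stefan–Boltzmann: I = εσT⁴ = 0.609 × 5.670×10⁻⁸ × (4.64)⁴ = 1.60×10⁻⁵ W/m².

I ≈ 1.60×10⁻⁵ W/m²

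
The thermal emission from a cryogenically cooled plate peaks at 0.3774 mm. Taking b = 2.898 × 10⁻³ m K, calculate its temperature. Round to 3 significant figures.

T ≈ 7.68 K

Wien's law gives T = b/λ_max = (2.898×10⁻³ m·K)/(3.774×10⁻⁴ m) = 7.68 K.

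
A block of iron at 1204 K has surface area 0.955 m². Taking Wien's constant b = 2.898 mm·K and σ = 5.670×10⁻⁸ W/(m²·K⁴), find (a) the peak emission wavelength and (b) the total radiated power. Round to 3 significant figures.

λ_max ≈ 2.41 μm; P ≈ 1.14×10⁵ W

(a) λ_max = b/T = 2.898×10⁻³/1204 = 2.407×10⁻⁶ m = 2.41 μm.
Area A = 0.955 m².
(b) P = σAT⁴ = 5.670×10⁻⁸×0.955×(1204)⁴ = 1.14×10⁵ W.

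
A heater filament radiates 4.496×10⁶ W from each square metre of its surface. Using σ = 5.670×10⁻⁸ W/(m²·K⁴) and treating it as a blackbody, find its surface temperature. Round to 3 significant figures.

T ≈ 2.98×10³ K

I = σT⁴, so T = (I/σ)^(1/4) = (4.496×10⁶/(5.670×10⁻⁸))^(1/4) = 2.98×10³ K.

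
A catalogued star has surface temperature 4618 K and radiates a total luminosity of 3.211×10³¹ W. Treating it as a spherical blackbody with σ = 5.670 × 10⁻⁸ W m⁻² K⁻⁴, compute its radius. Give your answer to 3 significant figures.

L = 4πR²σT⁴ ⇒ R = √(L/(4πσT⁴)).
σT⁴ = 2.57869×10⁷ W/m², so R = √(3.211×10³¹/(4π×2.57869×10⁷)) = 3.15×10¹¹ m.

R ≈ 3.15×10¹¹ m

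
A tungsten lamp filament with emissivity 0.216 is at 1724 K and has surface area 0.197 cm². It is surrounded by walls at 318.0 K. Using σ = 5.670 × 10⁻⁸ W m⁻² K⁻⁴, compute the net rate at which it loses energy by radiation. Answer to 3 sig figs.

Net loss ≈ 2.13 W

Area A = 0.197 cm² = 1.97×10⁻⁵ m².
Net radiated power P_net = εσA(T⁴ − T₀⁴) = 0.216×5.670×10⁻⁸×1.97×10⁻⁵×(1724⁴ − 318.0⁴).
T⁴ − T₀⁴ = 8.83383×10¹² − 1.02261×10¹⁰ = 8.82360×10¹² K⁴, so P_net = 2.13 W.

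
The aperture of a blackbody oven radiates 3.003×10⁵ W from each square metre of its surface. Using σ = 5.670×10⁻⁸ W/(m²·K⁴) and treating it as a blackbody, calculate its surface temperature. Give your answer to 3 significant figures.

T ≈ 1.52×10³ K

I = σT⁴, so T = (I/σ)^(1/4) = (3.003×10⁵/(5.670×10⁻⁸))^(1/4) = 1.52×10³ K.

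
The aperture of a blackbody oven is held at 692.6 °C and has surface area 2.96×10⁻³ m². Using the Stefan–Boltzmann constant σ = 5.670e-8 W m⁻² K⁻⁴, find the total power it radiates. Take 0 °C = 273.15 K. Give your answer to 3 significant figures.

T = 692.6 °C + 273.15 = 965.75 K.
Area A = 2.96×10⁻³ m².
P = σAT⁴ = 5.670×10⁻⁸ × 2.96×10⁻³ × (965.75)⁴ = 146 W.

P ≈ 146 W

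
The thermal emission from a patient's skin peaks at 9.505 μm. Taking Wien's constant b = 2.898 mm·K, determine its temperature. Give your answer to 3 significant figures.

T ≈ 305 K

Wien's law gives T = b/λ_max = (2.898×10⁻³ m·K)/(9.505×10⁻⁶ m) = 305 K.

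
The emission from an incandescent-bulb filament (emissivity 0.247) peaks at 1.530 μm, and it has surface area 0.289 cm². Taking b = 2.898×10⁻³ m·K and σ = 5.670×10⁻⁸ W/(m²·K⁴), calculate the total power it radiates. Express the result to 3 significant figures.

P ≈ 5.21 W

Wien's law: T = b/λ_max = 2.898×10⁻³/1.530×10⁻⁶ = 1894.12 K.
Area A = 0.289 cm² = 2.89×10⁻⁵ m².
Then P = εσAT⁴ = 0.247×5.670×10⁻⁸×2.89×10⁻⁵×(1894.12)⁴ = 5.21 W.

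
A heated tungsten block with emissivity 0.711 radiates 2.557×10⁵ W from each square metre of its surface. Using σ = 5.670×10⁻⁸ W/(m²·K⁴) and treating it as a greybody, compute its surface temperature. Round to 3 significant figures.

I = εσT⁴, so T = (I/εσ)^(1/4) = (2.557×10⁵/(0.711×5.670×10⁻⁸))^(1/4) = 1.59×10³ K.

T ≈ 1.59×10³ K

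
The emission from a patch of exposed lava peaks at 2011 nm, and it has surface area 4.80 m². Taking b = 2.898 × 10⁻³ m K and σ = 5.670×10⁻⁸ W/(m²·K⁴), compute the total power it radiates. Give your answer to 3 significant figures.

P ≈ 1.17×10⁶ W

Wien's law: T = b/λ_max = 2.898×10⁻³/2.011×10⁻⁶ = 1441.07 K.
Area A = 4.80 m².
Then P = σAT⁴ = 5.670×10⁻⁸×4.80×(1441.07)⁴ = 1.17×10⁶ W.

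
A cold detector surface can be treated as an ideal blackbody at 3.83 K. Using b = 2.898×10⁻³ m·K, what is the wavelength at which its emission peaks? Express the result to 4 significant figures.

Wien's displacement law: λ_max = b/T = (2.898×10⁻³ m·K)/(3.83 K) = 7.5666×10⁻⁴ m.
That is 7.567×10⁻⁴ m, in the infrared range.

λ_max ≈ 7.567×10⁻⁴ m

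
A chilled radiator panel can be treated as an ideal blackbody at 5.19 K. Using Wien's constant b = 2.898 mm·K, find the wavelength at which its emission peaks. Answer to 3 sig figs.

Wien's displacement law: λ_max = b/T = (2.898×10⁻³ m·K)/(5.19 K) = 5.584×10⁻⁴ m.
That is 0.558 mm, in the infrared range.

λ_max ≈ 0.558 mm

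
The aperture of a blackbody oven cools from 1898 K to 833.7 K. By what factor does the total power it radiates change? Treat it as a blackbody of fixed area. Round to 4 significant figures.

P₂/P₁ ≈ 0.03723

P ∝ T⁴, so P₂/P₁ = (T₂/T₁)⁴ = (833.7/1898)⁴ = (0.439252)⁴ = 0.03723.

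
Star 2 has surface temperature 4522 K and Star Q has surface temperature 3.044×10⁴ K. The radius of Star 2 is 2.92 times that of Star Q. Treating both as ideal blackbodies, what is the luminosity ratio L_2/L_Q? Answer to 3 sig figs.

L_2/L_Q ≈ 4.15×10⁻³

L ∝ R²T⁴, so L_2/L_Q = (R_2/R_Q)²(T_2/T_Q)⁴ = (2.92)² × (4522/3.044×10⁴)⁴ = 8.5264 × 4.87016×10⁻⁴ = 4.15×10⁻³.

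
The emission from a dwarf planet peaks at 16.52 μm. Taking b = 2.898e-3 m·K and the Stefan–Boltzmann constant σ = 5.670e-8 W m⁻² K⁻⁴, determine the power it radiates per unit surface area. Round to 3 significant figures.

Wien's law: T = b/λ_max = 2.898×10⁻³/1.652×10⁻⁵ = 175.424 K.
Then I = σT⁴ = 5.670×10⁻⁸×(175.424)⁴ = 53.7 W/m².

I ≈ 53.7 W/m²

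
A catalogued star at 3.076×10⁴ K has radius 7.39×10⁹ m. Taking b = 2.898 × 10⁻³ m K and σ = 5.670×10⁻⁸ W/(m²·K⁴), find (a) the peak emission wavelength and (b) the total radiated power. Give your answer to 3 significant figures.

λ_max ≈ 94.2 nm; P ≈ 3.48×10³¹ W

(a) λ_max = b/T = 2.898×10⁻³/3.076×10⁴ = 9.421×10⁻⁸ m = 94.2 nm.
Surface area A = 4πR² = 4π(7.39×10⁹ m)² = 6.86276×10²⁰ m².
(b) P = σAT⁴ = 5.670×10⁻⁸×6.86276×10²⁰×(3.076×10⁴)⁴ = 3.48×10³¹ W.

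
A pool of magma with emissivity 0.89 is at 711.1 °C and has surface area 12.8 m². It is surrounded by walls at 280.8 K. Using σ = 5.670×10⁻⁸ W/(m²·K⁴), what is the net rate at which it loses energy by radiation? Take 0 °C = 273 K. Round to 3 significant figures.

T = 711.1 °C + 273 = 984.1 K.
Area A = 12.8 m².
Net radiated power P_net = εσA(T⁴ − T₀⁴) = 0.89×5.670×10⁻⁸×12.8×(984.1⁴ − 280.8⁴).
T⁴ − T₀⁴ = 9.37901×10¹¹ − 6.21711×10⁹ = 9.31684×10¹¹ K⁴, so P_net = 6.02×10⁵ W.

Net loss ≈ 6.02×10⁵ W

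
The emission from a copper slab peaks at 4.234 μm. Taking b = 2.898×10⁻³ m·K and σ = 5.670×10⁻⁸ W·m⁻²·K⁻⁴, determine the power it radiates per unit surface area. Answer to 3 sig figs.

Wien's law: T = b/λ_max = 2.898×10⁻³/4.234×10⁻⁶ = 684.459 K.
Then I = σT⁴ = 5.670×10⁻⁸×(684.459)⁴ = 1.24×10⁴ W/m².

I ≈ 1.24×10⁴ W/m²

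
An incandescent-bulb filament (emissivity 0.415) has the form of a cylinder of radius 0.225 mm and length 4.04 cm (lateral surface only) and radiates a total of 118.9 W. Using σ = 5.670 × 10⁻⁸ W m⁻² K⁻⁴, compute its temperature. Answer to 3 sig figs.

Lateral area A = 2πrL = 2π×2.25×10⁻⁴×0.0404 = 5.71142×10⁻⁵ m².
P = εσAT⁴ ⇒ T = (P/(εσA))^(1/4) = (118.9/(0.415×5.670×10⁻⁸×5.71142×10⁻⁵))^(1/4) = 3.07×10³ K.

T ≈ 3.07×10³ K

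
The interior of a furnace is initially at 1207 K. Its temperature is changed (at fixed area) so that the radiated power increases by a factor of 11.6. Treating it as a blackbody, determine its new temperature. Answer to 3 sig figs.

T₂ ≈ 2.23×10³ K

P ∝ T⁴, so T₂/T₁ = (P₂/P₁)^(1/4) = (11.6)^(1/4) = 1.84550.
T₂ = 1207 × 1.84550 = 2.23×10³ K.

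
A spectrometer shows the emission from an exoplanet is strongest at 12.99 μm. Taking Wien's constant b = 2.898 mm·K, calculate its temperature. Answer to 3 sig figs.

T ≈ 223 K

Wien's law gives T = b/λ_max = (2.898×10⁻³ m·K)/(1.299×10⁻⁵ m) = 223 K.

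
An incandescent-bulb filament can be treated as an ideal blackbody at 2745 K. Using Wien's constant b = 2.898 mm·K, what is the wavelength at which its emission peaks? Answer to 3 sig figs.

Wien's displacement law: λ_max = b/T = (2.898×10⁻³ m·K)/(2745 K) = 1.056×10⁻⁶ m.
That is 1.06×10³ nm, in the infrared range.

λ_max ≈ 1.06×10³ nm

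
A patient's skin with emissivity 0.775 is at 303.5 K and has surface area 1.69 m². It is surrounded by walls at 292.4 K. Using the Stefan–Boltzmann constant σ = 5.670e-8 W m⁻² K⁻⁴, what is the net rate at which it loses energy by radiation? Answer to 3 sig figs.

Area A = 1.69 m².
Net radiated power P_net = εσA(T⁴ − T₀⁴) = 0.775×5.670×10⁻⁸×1.69×(303.5⁴ − 292.4⁴).
T⁴ − T₀⁴ = 8.48467×10⁹ − 7.30987×10⁹ = 1.17480×10⁹ K⁴, so P_net = 87.2 W.

Net loss ≈ 87.2 W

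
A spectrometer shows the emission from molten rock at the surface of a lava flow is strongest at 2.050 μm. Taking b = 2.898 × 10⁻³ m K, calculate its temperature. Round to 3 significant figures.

Wien's law gives T = b/λ_max = (2.898×10⁻³ m·K)/(2.050×10⁻⁶ m) = 1.41×10³ K.

T ≈ 1.41×10³ K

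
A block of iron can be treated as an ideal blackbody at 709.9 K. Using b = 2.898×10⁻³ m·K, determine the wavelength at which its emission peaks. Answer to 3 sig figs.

Wien's displacement law: λ_max = b/T = (2.898×10⁻³ m·K)/(709.9 K) = 4.082×10⁻⁶ m.
That is 4.08 μm, in the infrared range.

λ_max ≈ 4.08 μm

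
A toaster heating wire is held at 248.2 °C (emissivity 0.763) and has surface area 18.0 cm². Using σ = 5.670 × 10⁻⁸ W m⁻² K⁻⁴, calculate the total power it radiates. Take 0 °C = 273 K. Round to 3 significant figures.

T = 248.2 °C + 273 = 521.2 K.
Area A = 18.0 cm² = 1.80×10⁻³ m².
P = εσAT⁴ = 0.763 × 5.670×10⁻⁸ × 1.80×10⁻³ × (521.2)⁴ = 5.75 W.

P ≈ 5.75 W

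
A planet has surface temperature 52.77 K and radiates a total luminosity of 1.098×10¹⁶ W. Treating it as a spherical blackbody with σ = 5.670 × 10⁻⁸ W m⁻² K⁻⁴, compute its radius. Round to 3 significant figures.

R ≈ 4.46×10⁷ m

L = 4πR²σT⁴ ⇒ R = √(L/(4πσT⁴)).
σT⁴ = 0.439675 W/m², so R = √(1.098×10¹⁶/(4π×0.439675)) = 4.46×10⁷ m.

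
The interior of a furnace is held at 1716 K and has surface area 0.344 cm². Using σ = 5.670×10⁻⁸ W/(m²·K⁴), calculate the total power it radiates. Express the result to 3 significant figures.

Area A = 0.344 cm² = 3.44×10⁻⁵ m².
P = σAT⁴ = 5.670×10⁻⁸ × 3.44×10⁻⁵ × (1716)⁴ = 16.9 W.

P ≈ 16.9 W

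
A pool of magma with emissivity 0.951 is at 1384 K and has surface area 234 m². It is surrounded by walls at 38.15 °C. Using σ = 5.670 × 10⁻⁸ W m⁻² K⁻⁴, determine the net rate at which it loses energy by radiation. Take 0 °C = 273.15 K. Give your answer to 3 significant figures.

Surroundings: T = 38.15 °C + 273.15 = 311.30 K.
Area A = 234 m².
Net radiated power P_net = εσA(T⁴ − T₀⁴) = 0.951×5.670×10⁻⁸×234×(1384⁴ − 311.30⁴).
T⁴ − T₀⁴ = 3.66897×10¹² − 9.39110×10⁹ = 3.65958×10¹² K⁴, so P_net = 4.62×10⁷ W.

Net loss ≈ 4.62×10⁷ W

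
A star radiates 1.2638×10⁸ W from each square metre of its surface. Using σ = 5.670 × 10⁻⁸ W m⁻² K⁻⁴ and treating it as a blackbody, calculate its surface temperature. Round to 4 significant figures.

T ≈ 6871 K

I = σT⁴, so T = (I/σ)^(1/4) = (1.2638×10⁸/(5.670×10⁻⁸))^(1/4) = 6871 K.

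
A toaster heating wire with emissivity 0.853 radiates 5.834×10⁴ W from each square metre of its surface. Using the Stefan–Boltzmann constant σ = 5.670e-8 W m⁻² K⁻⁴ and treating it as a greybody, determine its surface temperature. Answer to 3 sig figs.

I = εσT⁴, so T = (I/εσ)^(1/4) = (5.834×10⁴/(0.853×5.670×10⁻⁸))^(1/4) = 1.05×10³ K.

T ≈ 1.05×10³ K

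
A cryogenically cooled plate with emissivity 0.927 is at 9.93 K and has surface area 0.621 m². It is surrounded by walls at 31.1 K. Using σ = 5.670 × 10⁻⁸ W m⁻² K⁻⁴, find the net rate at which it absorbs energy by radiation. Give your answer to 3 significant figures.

Area A = 0.621 m².
Net radiated power P_net = εσA(T⁴ − T₀⁴) = 0.927×5.670×10⁻⁸×0.621×(9.93⁴ − 31.1⁴).
T⁴ − T₀⁴ = 9722.93 − 9.35495×10⁵ = -9.25772×10⁵ K⁴, so P_net = -0.0302 W — negative, meaning a net gain of 0.0302 W.

Net gain ≈ 0.0302 W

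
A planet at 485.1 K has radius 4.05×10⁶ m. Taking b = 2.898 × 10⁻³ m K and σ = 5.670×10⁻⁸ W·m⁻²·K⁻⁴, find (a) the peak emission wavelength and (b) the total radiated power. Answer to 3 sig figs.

(a) λ_max = b/T = 2.898×10⁻³/485.1 = 5.974×10⁻⁶ m = 5.97 μm.
Surface area A = 4πR² = 4π(4.05×10⁶ m)² = 2.06120×10¹⁴ m².
(b) P = σAT⁴ = 5.670×10⁻⁸×2.06120×10¹⁴×(485.1)⁴ = 6.47×10¹⁷ W.

λ_max ≈ 5.97 μm; P ≈ 6.47×10¹⁷ W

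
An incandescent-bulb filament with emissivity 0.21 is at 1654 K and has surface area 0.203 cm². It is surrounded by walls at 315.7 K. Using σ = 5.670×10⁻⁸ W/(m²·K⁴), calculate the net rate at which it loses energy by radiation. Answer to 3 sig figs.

Net loss ≈ 1.81 W

Area A = 0.203 cm² = 2.03×10⁻⁵ m².
Net radiated power P_net = εσA(T⁴ − T₀⁴) = 0.21×5.670×10⁻⁸×2.03×10⁻⁵×(1654⁴ − 315.7⁴).
T⁴ − T₀⁴ = 7.48414×10¹² − 9.93341×10⁹ = 7.47421×10¹² K⁴, so P_net = 1.81 W.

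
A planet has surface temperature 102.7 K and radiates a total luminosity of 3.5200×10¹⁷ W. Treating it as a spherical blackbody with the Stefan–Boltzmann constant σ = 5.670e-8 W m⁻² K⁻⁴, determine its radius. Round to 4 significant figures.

R ≈ 6.664×10⁷ m

L = 4πR²σT⁴ ⇒ R = √(L/(4πσT⁴)).
σT⁴ = 6.30761 W/m², so R = √(3.5200×10¹⁷/(4π×6.30761)) = 6.664×10⁷ m.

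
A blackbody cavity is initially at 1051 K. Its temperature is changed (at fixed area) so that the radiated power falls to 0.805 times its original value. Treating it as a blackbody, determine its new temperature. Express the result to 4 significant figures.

P ∝ T⁴, so T₂/T₁ = (P₂/P₁)^(1/4) = (0.805)^(1/4) = 0.947216.
T₂ = 1051 × 0.947216 = 995.5 K.

T₂ ≈ 995.5 K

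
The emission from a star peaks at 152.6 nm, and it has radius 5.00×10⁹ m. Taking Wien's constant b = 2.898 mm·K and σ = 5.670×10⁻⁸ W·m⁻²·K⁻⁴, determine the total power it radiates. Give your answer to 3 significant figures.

Wien's law: T = b/λ_max = 2.898×10⁻³/1.526×10⁻⁷ = 18990.8 K.
Surface area A = 4πR² = 4π(5.00×10⁹ m)² = 3.14159×10²⁰ m².
Then P = σAT⁴ = 5.670×10⁻⁸×3.14159×10²⁰×(18990.8)⁴ = 2.32×10³⁰ W.

P ≈ 2.32×10³⁰ W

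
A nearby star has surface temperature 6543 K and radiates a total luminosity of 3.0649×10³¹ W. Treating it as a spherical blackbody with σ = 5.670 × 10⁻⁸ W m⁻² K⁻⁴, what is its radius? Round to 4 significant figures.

R ≈ 1.532×10¹¹ m

L = 4πR²σT⁴ ⇒ R = √(L/(4πσT⁴)).
σT⁴ = 1.03918×10⁸ W/m², so R = √(3.0649×10³¹/(4π×1.03918×10⁸)) = 1.532×10¹¹ m.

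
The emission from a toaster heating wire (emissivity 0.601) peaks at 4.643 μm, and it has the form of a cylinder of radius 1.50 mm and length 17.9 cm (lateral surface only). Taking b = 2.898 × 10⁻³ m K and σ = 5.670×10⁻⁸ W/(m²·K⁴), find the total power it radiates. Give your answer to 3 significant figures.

Wien's law: T = b/λ_max = 2.898×10⁻³/4.643×10⁻⁶ = 624.165 K.
Lateral area A = 2πrL = 2π×1.50×10⁻³×0.179 = 1.68704×10⁻³ m².
Then P = εσAT⁴ = 0.601×5.670×10⁻⁸×1.68704×10⁻³×(624.165)⁴ = 8.73 W.

P ≈ 8.73 W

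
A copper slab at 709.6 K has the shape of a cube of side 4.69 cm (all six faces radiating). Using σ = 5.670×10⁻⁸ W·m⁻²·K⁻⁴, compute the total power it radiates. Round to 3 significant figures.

Area A = 6s² = 6×(0.0469 m)² = 0.0131977 m².
P = σAT⁴ = 5.670×10⁻⁸ × 0.0131977 × (709.6)⁴ = 190 W.

P ≈ 190 W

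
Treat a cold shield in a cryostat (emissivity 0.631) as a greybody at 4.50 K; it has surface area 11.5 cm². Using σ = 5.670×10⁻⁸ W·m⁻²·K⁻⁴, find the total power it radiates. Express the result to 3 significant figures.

Area A = 11.5 cm² = 1.15×10⁻³ m².
P = εσAT⁴ = 0.631 × 5.670×10⁻⁸ × 1.15×10⁻³ × (4.50)⁴ = 1.69×10⁻⁸ W.

P ≈ 1.69×10⁻⁸ W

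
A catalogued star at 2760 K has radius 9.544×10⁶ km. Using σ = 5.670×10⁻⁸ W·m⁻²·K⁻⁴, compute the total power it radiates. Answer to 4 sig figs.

Surface area A = 4πR² = 4π(9.544×10⁹ m)² = 1.14464×10²¹ m².
P = σAT⁴ = 5.670×10⁻⁸ × 1.14464×10²¹ × (2760)⁴ = 3.766×10²⁷ W.

P ≈ 3.766×10²⁷ W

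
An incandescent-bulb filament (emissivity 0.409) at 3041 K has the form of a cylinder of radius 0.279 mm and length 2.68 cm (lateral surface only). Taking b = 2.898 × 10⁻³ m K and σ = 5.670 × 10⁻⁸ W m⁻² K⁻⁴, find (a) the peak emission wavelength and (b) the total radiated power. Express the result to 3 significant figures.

λ_max ≈ 953 nm; P ≈ 93.2 W

(a) λ_max = b/T = 2.898×10⁻³/3041 = 9.530×10⁻⁷ m = 953 nm.
Lateral area A = 2πrL = 2π×2.79×10⁻⁴×0.0268 = 4.69806×10⁻⁵ m².
(b) P = εσAT⁴ = 0.409×5.670×10⁻⁸×4.69806×10⁻⁵×(3041)⁴ = 93.2 W.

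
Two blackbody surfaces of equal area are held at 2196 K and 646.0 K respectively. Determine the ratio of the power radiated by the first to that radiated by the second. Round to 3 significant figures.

P₁/P₂ ≈ 134

With equal areas, P₁/P₂ = (T₁/T₂)⁴ = (2196/646.0)⁴ = 134.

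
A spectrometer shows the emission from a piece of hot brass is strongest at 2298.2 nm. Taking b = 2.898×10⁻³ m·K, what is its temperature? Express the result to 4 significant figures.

T ≈ 1261 K

Wien's law gives T = b/λ_max = (2.898×10⁻³ m·K)/(2.2982×10⁻⁶ m) = 1261 K.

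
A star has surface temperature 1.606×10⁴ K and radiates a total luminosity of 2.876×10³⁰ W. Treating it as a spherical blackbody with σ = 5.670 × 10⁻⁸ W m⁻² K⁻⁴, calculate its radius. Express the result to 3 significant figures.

R ≈ 7.79×10⁹ m

L = 4πR²σT⁴ ⇒ R = √(L/(4πσT⁴)).
σT⁴ = 3.77194×10⁹ W/m², so R = √(2.876×10³⁰/(4π×3.77194×10⁹)) = 7.79×10⁹ m.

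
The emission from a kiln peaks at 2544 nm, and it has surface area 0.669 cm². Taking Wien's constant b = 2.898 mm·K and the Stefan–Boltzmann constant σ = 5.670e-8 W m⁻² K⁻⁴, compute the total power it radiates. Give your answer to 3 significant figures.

Wien's law: T = b/λ_max = 2.898×10⁻³/2.544×10⁻⁶ = 1139.15 K.
Area A = 0.669 cm² = 6.69×10⁻⁵ m².
Then P = σAT⁴ = 5.670×10⁻⁸×6.69×10⁻⁵×(1139.15)⁴ = 6.39 W.

P ≈ 6.39 W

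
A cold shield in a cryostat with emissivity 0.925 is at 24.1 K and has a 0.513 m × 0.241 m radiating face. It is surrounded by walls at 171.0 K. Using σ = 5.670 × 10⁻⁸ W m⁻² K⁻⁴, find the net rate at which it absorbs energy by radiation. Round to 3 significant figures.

Area A = 0.513 × 0.241 = 0.123633 m².
Net radiated power P_net = εσA(T⁴ − T₀⁴) = 0.925×5.670×10⁻⁸×0.123633×(24.1⁴ − 171.0⁴).
T⁴ − T₀⁴ = 3.37340×10⁵ − 8.55036×10⁸ = -8.54699×10⁸ K⁴, so P_net = -5.54 W — negative, meaning a net gain of 5.54 W.

Net gain ≈ 5.54 W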